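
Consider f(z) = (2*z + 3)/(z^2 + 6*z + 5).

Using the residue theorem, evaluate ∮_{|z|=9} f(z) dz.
By the residue theorem, ∮_C f(z) dz = 2πi · (sum of the residues of f at the poles inside |z| = 9).

The denominator factors as (z + 1)*(z + 5), so the singularities of f are simple poles at z = -1, z = -5.
  |-1|² = 1 < 81 = 9², so this pole is inside the contour.
  |-5|² = 25 < 81 = 9², so this pole is inside the contour.

With P(z) = 2*z + 3 and Q(z) = z^2 + 6*z + 5, each pole is simple, so Res(f, z₀) = P(z₀)/Q'(z₀) with Q'(z) = 2*z + 6.
  Res(f, -1) = P(-1)/Q'(-1) = (1)/(4) = 1/4
  Res(f, -5) = P(-5)/Q'(-5) = (-7)/(-4) = 7/4

Sum of residues inside C: 2
∮_C f(z) dz = 2πi · (2) = 4*I*pi

Final answer: 4*I*pi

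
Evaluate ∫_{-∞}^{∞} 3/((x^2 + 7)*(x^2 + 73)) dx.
Let f(z) = 3/((z^2 + 7)*(z^2 + 73)). The denominator has no real zeros and deg Q - deg P = 4 ≥ 2, so the integral of f over the upper semicircle |z| = R tends to 0 as R → ∞. Closing the contour in the upper half-plane,
  ∫_{-∞}^{∞} f(x) dx = 2πi · Σ Res(f, z_k)  over the poles with Im z_k > 0.

Zeros of the denominator: z^2 + 73 = 0 gives z = ±sqrt(73)*I; z^2 + 7 = 0 gives z = ±sqrt(7)*I.
Upper half-plane: z = sqrt(7)*I, z = sqrt(73)*I (simple).

Each pole is a simple zero of Q(z) = z^4 + 80*z^2 + 511, so Res(f, z₀) = P(z₀)/Q'(z₀) with P(z) = 3, Q'(z) = 4*z^3 + 160*z:
  Res(f, sqrt(7)*I) = (3)/(132*sqrt(7)*I) = -sqrt(7)*I/308
  Res(f, sqrt(73)*I) = (3)/(-132*sqrt(73)*I) = sqrt(73)*I/3212

Sum of residues: I*(-sqrt(7)/308 + sqrt(73)/3212)
∫_{-∞}^{∞} f(x) dx = 2πi · (I*(-sqrt(7)/308 + sqrt(73)/3212)) = pi*(-7*sqrt(73) + 73*sqrt(7))/11242

Final answer: pi*(-7*sqrt(73) + 73*sqrt(7))/11242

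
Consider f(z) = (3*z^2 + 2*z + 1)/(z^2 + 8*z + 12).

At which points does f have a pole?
The singularities of f are the zeros of the denominator. Factoring,
  z^2 + 8*z + 12 = (z + 2)*(z + 6)
so the candidates are z = -2, z = -6.

Check the numerator P(z) = 3*z^2 + 2*z + 1 at each one:
  P(-2) = 9 ≠ 0, so z = -2 is a (simple) pole.
  P(-6) = 97 ≠ 0, so z = -6 is a (simple) pole.

Poles of f: {-6, -2}

Final answer: {-6, -2}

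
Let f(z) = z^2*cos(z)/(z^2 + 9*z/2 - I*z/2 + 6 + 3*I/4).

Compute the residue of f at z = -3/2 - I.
Write f(z) = P(z)/Q(z) with P(z) = z^2*cos(z) and Q(z) = z^2 + 9*z/2 - I*z/2 + 6 + 3*I/4.
The denominator factors as Q(z) = (z + 3/2 + I)*(z + 3 - 3*I/2), so z = -3/2 - I is a simple zero of Q and P is analytic there; z = -3/2 - I is therefore a simple pole and
  Res(f, z₀) = P(z₀)/Q'(z₀).

Q'(z) = 2*z + 9/2 - I/2, so Q'(-3/2 - I) = 3/2 - 5*I/2.
P(-3/2 - I) = (5/4 + 3*I)*cos(3/2 + I).

Res(f, -3/2 - I) = ((5/4 + 3*I)*cos(3/2 + I))/(3/2 - 5*I/2) = (-45/68 + 61*I/68)*cos(3/2 + I)

Final answer: (-45/68 + 61*I/68)*cos(3/2 + I)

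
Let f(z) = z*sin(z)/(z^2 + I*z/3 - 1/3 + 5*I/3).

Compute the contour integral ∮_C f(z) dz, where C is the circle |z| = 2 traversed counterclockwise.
By the residue theorem, ∮_C f(z) dz = 2πi · (sum of the residues of f at the poles inside |z| = 2).

The denominator factors as (z + 1 - 2*I/3)*(z - 1 + I), so the singularities of f are simple poles at z = -1 + 2*I/3, z = 1 - I.
  |-1 + 2*I/3|² = 13/9 < 4 = 2², so this pole is inside the contour.
  |1 - I|² = 2 < 4 = 2², so this pole is inside the contour.

With P(z) = z*sin(z) and Q(z) = z^2 + I*z/3 - 1/3 + 5*I/3, each pole is simple, so Res(f, z₀) = P(z₀)/Q'(z₀) with Q'(z) = 2*z + I/3.
  Res(f, -1 + 2*I/3) = P(-1 + 2*I/3)/Q'(-1 + 2*I/3) = ((1 - 2*I/3)*sin(1 - 2*I/3))/(-2 + 5*I/3) = (-28/61 - 3*I/61)*sin(1 - 2*I/3)
  Res(f, 1 - I) = P(1 - I)/Q'(1 - I) = ((1 - I)*sin(1 - I))/(2 - 5*I/3) = (33/61 - 3*I/61)*sin(1 - I)

Sum of residues inside C: (33/61 - 3*I/61)*sin(1 - I) + (-28/61 - 3*I/61)*sin(1 - 2*I/3)
∮_C f(z) dz = 2πi · ((33/61 - 3*I/61)*sin(1 - I) + (-28/61 - 3*I/61)*sin(1 - 2*I/3)) = pi*(6/61 - 56*I/61)*sin(1 - 2*I/3) + pi*(6/61 + 66*I/61)*sin(1 - I)

Final answer: pi*(6/61 - 56*I/61)*sin(1 - 2*I/3) + pi*(6/61 + 66*I/61)*sin(1 - I)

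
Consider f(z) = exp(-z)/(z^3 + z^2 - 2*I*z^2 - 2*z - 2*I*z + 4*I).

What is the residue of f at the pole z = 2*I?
Write f(z) = P(z)/Q(z) with P(z) = exp(-z) and Q(z) = z^3 + z^2 - 2*I*z^2 - 2*z - 2*I*z + 4*I.
The denominator factors as Q(z) = (z - 2*I)*(z - 1)*(z + 2), so z = 2*I is a simple zero of Q and P is analytic there; z = 2*I is therefore a simple pole and
  Res(f, z₀) = P(z₀)/Q'(z₀).

Q'(z) = 3*z^2 + 2*z - 4*I*z - 2 - 2*I, so Q'(2*I) = -6 + 2*I.
P(2*I) = exp(-2*I).

Res(f, 2*I) = (exp(-2*I))/(-6 + 2*I) = (-3/20 - I/20)*exp(-2*I)

Final answer: (-3/20 - I/20)*exp(-2*I)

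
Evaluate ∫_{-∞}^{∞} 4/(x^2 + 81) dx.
4*pi/9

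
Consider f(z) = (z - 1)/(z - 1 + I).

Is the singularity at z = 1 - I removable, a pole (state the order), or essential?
Write f(z) = g(z)/(z - 1 + I) with g(z) = z - 1.
g is entire and g(1 - I) = -I ≠ 0, so no factor of (z - 1 + I) cancels: the Laurent expansion of f about z = 1 - I starts at the power -1, i.e. lim_{z→z₀} (z - z₀) f(z) = -I is finite and nonzero.
So z = 1 - I is a pole of order 1.

Final answer: pole of order 1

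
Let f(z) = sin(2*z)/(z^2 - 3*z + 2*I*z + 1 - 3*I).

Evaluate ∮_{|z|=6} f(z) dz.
-2*I*pi*sin(2 - 2*I) + 2*I*pi*sin(4 - 2*I)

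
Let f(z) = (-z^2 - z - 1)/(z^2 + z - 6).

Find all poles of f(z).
The singularities of f are the zeros of the denominator. Factoring,
  z^2 + z - 6 = (z + 3)*(z - 2)
so the candidates are z = -3, z = 2.

Check the numerator P(z) = -z^2 - z - 1 at each one:
  P(-3) = -7 ≠ 0, so z = -3 is a (simple) pole.
  P(2) = -7 ≠ 0, so z = 2 is a (simple) pole.

Poles of f: {-3, 2}

Final answer: {-3, 2}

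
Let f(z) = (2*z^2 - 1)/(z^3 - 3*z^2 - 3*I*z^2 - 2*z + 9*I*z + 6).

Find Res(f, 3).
119/130 + 153*I/130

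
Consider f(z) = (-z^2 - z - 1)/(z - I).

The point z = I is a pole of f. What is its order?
1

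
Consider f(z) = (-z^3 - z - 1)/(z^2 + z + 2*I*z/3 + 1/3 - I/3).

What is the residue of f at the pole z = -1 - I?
-18/25 - 51*I/25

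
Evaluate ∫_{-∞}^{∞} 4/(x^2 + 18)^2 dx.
sqrt(2)*pi/54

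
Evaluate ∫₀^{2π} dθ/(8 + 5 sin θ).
Call the integral J. The integrand is 2π-periodic and we integrate over a full period, so shifting θ does not change the value (θ → θ + π/2 turns sin θ into cos θ). Hence
  J = ∫₀^{2π} dθ/(8 + 5 cos θ).
Put z = e^{iθ}: then cos θ = (z + 1/z)/2, dθ = dz/(iz), and z runs once counterclockwise around |z| = 1:
  J = ∮_{|z|=1} 1/(8 + 5*(z + 1/z)/2) · dz/(iz) = (2/i) ∮_{|z|=1} dz/(5*z^2 + 16*z + 5).
The roots of 5*z^2 + 16*z + 5 are z = (-8 ± sqrt(8^2 - 5^2))/5, with sqrt(39) = sqrt(39); their product is 1, so only z₊ = -8/5 + sqrt(39)/5 lies inside the unit circle (z₋ = -8/5 - sqrt(39)/5 lies outside).
z₊ is a simple zero of q(z) = 5*z^2 + 16*z + 5, so Res(1/q, z₊) = 1/q'(z₊) with q'(z) = 10*z + 16; and q'(z₊) = 5*(z₊ - z₋) = 2*sqrt(39).
Therefore J = (2/i) · 2πi · 1/(2*sqrt(39)) = 2*pi/(sqrt(39)) = 2*sqrt(39)*pi/39

Final answer: 2*sqrt(39)*pi/39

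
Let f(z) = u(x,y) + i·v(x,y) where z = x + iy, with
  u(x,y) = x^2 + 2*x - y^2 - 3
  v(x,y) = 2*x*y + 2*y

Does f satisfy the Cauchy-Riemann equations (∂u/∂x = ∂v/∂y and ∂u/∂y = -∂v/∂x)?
∂u/∂x = 2*x + 2
∂v/∂y = 2*x + 2
∂u/∂y = -2*y
∂v/∂x = 2*y
∂u/∂x = ∂v/∂y and ∂u/∂y = -∂v/∂x hold identically; f is analytic.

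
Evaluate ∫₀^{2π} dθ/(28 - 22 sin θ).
sqrt(3)*pi/15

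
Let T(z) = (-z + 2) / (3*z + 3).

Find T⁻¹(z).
Set w = T(z) = (-z + 2) / (3*z + 3) and solve for z:
  w*(3*z + 3) = -z + 2
  3*w + z*(3*w + 1) - 2 = 0
  z*(3*w + 1) = 2 - 3*w
  z = (3*w - 2)/(-3*w - 1)
Renaming the variable, T⁻¹(z) = (3*z - 2)/(-3*z - 1) = (-3*z + 2)/(3*z + 1).
(Check: ad - bc = -9 ≠ 0, so T is invertible.)

Final answer: (-3*z + 2)/(3*z + 1)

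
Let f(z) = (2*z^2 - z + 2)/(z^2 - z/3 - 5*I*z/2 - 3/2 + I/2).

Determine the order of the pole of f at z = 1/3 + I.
Factor the denominator:
  z^2 - z/3 - 5*I*z/2 - 3/2 + I/2 = (z - 1/3 - I)*(z - 3*I/2)

The numerator P(z) = 2*z^2 - z + 2 has P(1/3 + I) = -1/9 + I/3 ≠ 0, so no factor of (z - 1/3 - I) cancels.
Near z = 1/3 + I we can therefore write f(z) = g(z)/(z - 1/3 - I) with g analytic at 1/3 + I and g(1/3 + I) ≠ 0 (g is the numerator divided by the remaining denominator factors).

Hence z = 1/3 + I is a pole of order 1.

Final answer: 1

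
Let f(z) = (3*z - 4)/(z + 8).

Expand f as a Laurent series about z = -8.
Put w = z - (-8), i.e. z = w - 8. The denominator is w, so it suffices to rewrite the numerator in powers of w.

P(z) = 3*z - 4
P(w - 8) = -28 + 3*w

Dividing each term by w:
  f = -28/w + 3

Substituting back w = z + 8:
  f(z) = -28/(z + 8) + 3

The series is finite because the numerator is a polynomial; the negative powers form the principal part, and the coefficient of 1/(z + 8) gives Res(f, -8) = -28.

Final answer: -28/(z + 8) + 3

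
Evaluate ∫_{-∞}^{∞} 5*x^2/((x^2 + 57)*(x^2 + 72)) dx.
Let f(z) = 5*z^2/((z^2 + 57)*(z^2 + 72)). The denominator has no real zeros and deg Q - deg P = 2 ≥ 2, so the integral of f over the upper semicircle |z| = R tends to 0 as R → ∞. Closing the contour in the upper half-plane,
  ∫_{-∞}^{∞} f(x) dx = 2πi · Σ Res(f, z_k)  over the poles with Im z_k > 0.

Zeros of the denominator: z^2 + 72 = 0 gives z = ±6*sqrt(2)*I; z^2 + 57 = 0 gives z = ±sqrt(57)*I.
Upper half-plane: z = 6*sqrt(2)*I, z = sqrt(57)*I (simple).

Each pole is a simple zero of Q(z) = z^4 + 129*z^2 + 4104, so Res(f, z₀) = P(z₀)/Q'(z₀) with P(z) = 5*z^2, Q'(z) = 4*z^3 + 258*z:
  Res(f, 6*sqrt(2)*I) = (-360)/(-180*sqrt(2)*I) = -sqrt(2)*I
  Res(f, sqrt(57)*I) = (-285)/(30*sqrt(57)*I) = sqrt(57)*I/6

Sum of residues: I*(-sqrt(2) + sqrt(57)/6)
∫_{-∞}^{∞} f(x) dx = 2πi · (I*(-sqrt(2) + sqrt(57)/6)) = pi*(-sqrt(57) + 6*sqrt(2))/3

Final answer: pi*(-sqrt(57) + 6*sqrt(2))/3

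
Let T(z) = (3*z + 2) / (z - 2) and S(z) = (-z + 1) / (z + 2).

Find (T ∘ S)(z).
(z - 7)/(3*z + 3)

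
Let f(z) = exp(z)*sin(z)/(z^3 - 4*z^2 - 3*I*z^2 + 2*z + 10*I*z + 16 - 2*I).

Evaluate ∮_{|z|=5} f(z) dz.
By the residue theorem, ∮_C f(z) dz = 2πi · (sum of the residues of f at the poles inside |z| = 5).

The denominator factors as (z + 1 - I)*(z - 2 - 3*I)*(z - 3 + I), so the singularities of f are simple poles at z = -1 + I, z = 2 + 3*I, z = 3 - I.
  |-1 + I|² = 2 < 25 = 5², so this pole is inside the contour.
  |2 + 3*I|² = 13 < 25 = 5², so this pole is inside the contour.
  |3 - I|² = 10 < 25 = 5², so this pole is inside the contour.

With P(z) = exp(z)*sin(z) and Q(z) = z^3 - 4*z^2 - 3*I*z^2 + 2*z + 10*I*z + 16 - 2*I, each pole is simple, so Res(f, z₀) = P(z₀)/Q'(z₀) with Q'(z) = 3*z^2 - 8*z - 6*I*z + 2 + 10*I.
  Res(f, -1 + I) = P(-1 + I)/Q'(-1 + I) = (-exp(-1 + I)*sin(1 - I))/(16 + 2*I) = (-4/65 + I/130)*exp(-1 + I)*sin(1 - I)
  Res(f, 2 + 3*I) = P(2 + 3*I)/Q'(2 + 3*I) = (exp(2 + 3*I)*sin(2 + 3*I))/(-11 + 10*I) = (-11/221 - 10*I/221)*exp(2 + 3*I)*sin(2 + 3*I)
  Res(f, 3 - I) = P(3 - I)/Q'(3 - I) = (exp(3 - I)*sin(3 - I))/(-4 - 18*I) = (-1/85 + 9*I/170)*exp(3 - I)*sin(3 - I)

Sum of residues inside C: (-4/65 + I/130)*exp(-1 + I)*sin(1 - I) + (-11/221 - 10*I/221)*exp(2 + 3*I)*sin(2 + 3*I) + (-1/85 + 9*I/170)*exp(3 - I)*sin(3 - I)
∮_C f(z) dz = 2πi · ((-4/65 + I/130)*exp(-1 + I)*sin(1 - I) + (-11/221 - 10*I/221)*exp(2 + 3*I)*sin(2 + 3*I) + (-1/85 + 9*I/170)*exp(3 - I)*sin(3 - I)) = pi*(-9/85 - 2*I/85)*exp(3 - I)*sin(3 - I) + pi*(-1/65 - 8*I/65)*exp(-1 + I)*sin(1 - I) + pi*(20/221 - 22*I/221)*exp(2 + 3*I)*sin(2 + 3*I)

Final answer: pi*(-9/85 - 2*I/85)*exp(3 - I)*sin(3 - I) + pi*(-1/65 - 8*I/65)*exp(-1 + I)*sin(1 - I) + pi*(20/221 - 22*I/221)*exp(2 + 3*I)*sin(2 + 3*I)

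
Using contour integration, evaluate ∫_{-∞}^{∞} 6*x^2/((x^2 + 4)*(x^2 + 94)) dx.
Let f(z) = 6*z^2/((z^2 + 4)*(z^2 + 94)). The denominator has no real zeros and deg Q - deg P = 2 ≥ 2, so the integral of f over the upper semicircle |z| = R tends to 0 as R → ∞. Closing the contour in the upper half-plane,
  ∫_{-∞}^{∞} f(x) dx = 2πi · Σ Res(f, z_k)  over the poles with Im z_k > 0.

Zeros of the denominator: z^2 + 4 = 0 gives z = ±2*I; z^2 + 94 = 0 gives z = ±sqrt(94)*I.
Upper half-plane: z = 2*I, z = sqrt(94)*I (simple).

Each pole is a simple zero of Q(z) = z^4 + 98*z^2 + 376, so Res(f, z₀) = P(z₀)/Q'(z₀) with P(z) = 6*z^2, Q'(z) = 4*z^3 + 196*z:
  Res(f, 2*I) = (-24)/(360*I) = I/15
  Res(f, sqrt(94)*I) = (-564)/(-180*sqrt(94)*I) = -sqrt(94)*I/30

Sum of residues: I*(2 - sqrt(94))/30
∫_{-∞}^{∞} f(x) dx = 2πi · (I*(2 - sqrt(94))/30) = pi*(-2 + sqrt(94))/15

Final answer: pi*(-2 + sqrt(94))/15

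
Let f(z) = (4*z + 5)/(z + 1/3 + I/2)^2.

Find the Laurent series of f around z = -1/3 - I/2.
Put w = z - (-1/3 - I/2), i.e. z = w - 1/3 - I/2. The denominator is w^2, so it suffices to rewrite the numerator in powers of w.

P(z) = 4*z + 5
P(w - 1/3 - I/2) = 11/3 - 2*I + 4*w

Dividing each term by w^2:
  f = (11/3 - 2*I)/w^2 + 4/w

Substituting back w = z + 1/3 + I/2:
  f(z) = (11/3 - 2*I)/(z + 1/3 + I/2)^2 + 4/(z + 1/3 + I/2)

The series is finite because the numerator is a polynomial; the negative powers form the principal part, and the coefficient of 1/(z + 1/3 + I/2) gives Res(f, -1/3 - I/2) = 4.

Final answer: (11/3 - 2*I)/(z + 1/3 + I/2)^2 + 4/(z + 1/3 + I/2)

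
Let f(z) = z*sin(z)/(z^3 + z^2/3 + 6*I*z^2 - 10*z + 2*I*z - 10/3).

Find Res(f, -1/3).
Write f(z) = P(z)/Q(z) with P(z) = z*sin(z) and Q(z) = z^3 + z^2/3 + 6*I*z^2 - 10*z + 2*I*z - 10/3.
The denominator factors as Q(z) = (z + 1/3)*(z - 1 + 3*I)*(z + 1 + 3*I), so z = -1/3 is a simple zero of Q and P is analytic there; z = -1/3 is therefore a simple pole and
  Res(f, z₀) = P(z₀)/Q'(z₀).

Q'(z) = 3*z^2 + 2*z/3 + 12*I*z - 10 + 2*I, so Q'(-1/3) = -89/9 - 2*I.
P(-1/3) = sin(1/3)/3.

Res(f, -1/3) = (sin(1/3)/3)/(-89/9 - 2*I) = (-267/8245 + 54*I/8245)*sin(1/3)

Final answer: (-267/8245 + 54*I/8245)*sin(1/3)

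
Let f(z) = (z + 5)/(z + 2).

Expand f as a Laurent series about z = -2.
Put w = z - (-2), i.e. z = w - 2. The denominator is w, so it suffices to rewrite the numerator in powers of w.

P(z) = z + 5
P(w - 2) = 3 + w

Dividing each term by w:
  f = 3/w + 1

Substituting back w = z + 2:
  f(z) = 3/(z + 2) + 1

The series is finite because the numerator is a polynomial; the negative powers form the principal part, and the coefficient of 1/(z + 2) gives Res(f, -2) = 3.

Final answer: 3/(z + 2) + 1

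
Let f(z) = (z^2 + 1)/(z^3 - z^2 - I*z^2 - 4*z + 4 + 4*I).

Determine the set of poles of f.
The singularities of f are the zeros of the denominator. Factoring,
  z^3 - z^2 - I*z^2 - 4*z + 4 + 4*I = (z - 1 - I)*(z - 2)*(z + 2)
so the candidates are z = 1 + I, z = 2, z = -2.

Check the numerator P(z) = z^2 + 1 at each one:
  P(1 + I) = 1 + 2*I ≠ 0, so z = 1 + I is a (simple) pole.
  P(2) = 5 ≠ 0, so z = 2 is a (simple) pole.
  P(-2) = 5 ≠ 0, so z = -2 is a (simple) pole.

Poles of f: {-2, 1 + I, 2}

Final answer: {-2, 1 + I, 2}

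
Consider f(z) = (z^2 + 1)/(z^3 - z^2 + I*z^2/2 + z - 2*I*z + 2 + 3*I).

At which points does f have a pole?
The singularities of f are the zeros of the denominator. Factoring,
  z^3 - z^2 + I*z^2/2 + z - 2*I*z + 2 + 3*I = (z + 1 + I)*(z - 1 - 3*I/2)*(z - 1 + I)
so the candidates are z = -1 - I, z = 1 + 3*I/2, z = 1 - I.

Check the numerator P(z) = z^2 + 1 at each one:
  P(-1 - I) = 1 + 2*I ≠ 0, so z = -1 - I is a (simple) pole.
  P(1 + 3*I/2) = -1/4 + 3*I ≠ 0, so z = 1 + 3*I/2 is a (simple) pole.
  P(1 - I) = 1 - 2*I ≠ 0, so z = 1 - I is a (simple) pole.

Poles of f: {-1 - I, 1 - I, 1 + 3*I/2}

Final answer: {-1 - I, 1 - I, 1 + 3*I/2}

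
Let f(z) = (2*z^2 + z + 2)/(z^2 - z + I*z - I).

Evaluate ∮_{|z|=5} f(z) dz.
By the residue theorem, ∮_C f(z) dz = 2πi · (sum of the residues of f at the poles inside |z| = 5).

The denominator factors as (z - 1)*(z + I), so the singularities of f are simple poles at z = 1, z = -I.
  |1|² = 1 < 25 = 5², so this pole is inside the contour.
  |-I|² = 1 < 25 = 5², so this pole is inside the contour.

With P(z) = 2*z^2 + z + 2 and Q(z) = z^2 - z + I*z - I, each pole is simple, so Res(f, z₀) = P(z₀)/Q'(z₀) with Q'(z) = 2*z - 1 + I.
  Res(f, 1) = P(1)/Q'(1) = (5)/(1 + I) = 5/2 - 5*I/2
  Res(f, -I) = P(-I)/Q'(-I) = (-I)/(-1 - I) = 1/2 + I/2

Sum of residues inside C: 3 - 2*I
∮_C f(z) dz = 2πi · (3 - 2*I) = pi*(4 + 6*I)

Final answer: pi*(4 + 6*I)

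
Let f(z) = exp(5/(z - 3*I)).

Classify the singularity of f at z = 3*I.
essential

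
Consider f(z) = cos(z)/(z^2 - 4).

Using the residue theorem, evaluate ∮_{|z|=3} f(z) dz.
By the residue theorem, ∮_C f(z) dz = 2πi · (sum of the residues of f at the poles inside |z| = 3).

The denominator factors as (z - 2)*(z + 2), so the singularities of f are simple poles at z = 2, z = -2.
  |2|² = 4 < 9 = 3², so this pole is inside the contour.
  |-2|² = 4 < 9 = 3², so this pole is inside the contour.

With P(z) = cos(z) and Q(z) = z^2 - 4, each pole is simple, so Res(f, z₀) = P(z₀)/Q'(z₀) with Q'(z) = 2*z.
  Res(f, 2) = P(2)/Q'(2) = (cos(2))/(4) = cos(2)/4
  Res(f, -2) = P(-2)/Q'(-2) = (cos(2))/(-4) = -cos(2)/4

Sum of residues inside C: 0
∮_C f(z) dz = 2πi · (0) = 0

Final answer: 0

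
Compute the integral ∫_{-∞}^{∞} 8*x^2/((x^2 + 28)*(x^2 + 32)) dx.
4*pi*(-sqrt(7) + 2*sqrt(2))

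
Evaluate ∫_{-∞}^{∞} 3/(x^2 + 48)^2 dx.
Let f(z) = 3/(z^2 + 48)^2. The denominator has no real zeros and deg Q - deg P = 4 ≥ 2, so the integral of f over the upper semicircle |z| = R tends to 0 as R → ∞. Closing the contour in the upper half-plane,
  ∫_{-∞}^{∞} f(x) dx = 2πi · Σ Res(f, z_k)  over the poles with Im z_k > 0.

Zeros of the denominator: z^2 + 48 = 0 gives z = ±4*sqrt(3)*I.
Upper half-plane: z = 4*sqrt(3)*I (a pole of order 2).

Write f(z) = g(z)/(z - 4*sqrt(3)*I)^2 with g(z) = 3/(z + 4*sqrt(3)*I)^2. For a double pole, Res(f, z₀) = g'(z₀):
  g'(z) = -6/(z + 4*sqrt(3)*I)^3
  Res(f, 4*sqrt(3)*I) = g'(4*sqrt(3)*I) = -sqrt(3)*I/768

∫_{-∞}^{∞} f(x) dx = 2πi · (-sqrt(3)*I/768) = sqrt(3)*pi/384

Final answer: sqrt(3)*pi/384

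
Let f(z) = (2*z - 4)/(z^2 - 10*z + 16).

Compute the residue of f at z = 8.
Write f(z) = P(z)/Q(z) with P(z) = 2*z - 4 and Q(z) = z^2 - 10*z + 16.
The denominator factors as Q(z) = (z - 2)*(z - 8), so z = 8 is a simple zero of Q and P is analytic there; z = 8 is therefore a simple pole and
  Res(f, z₀) = P(z₀)/Q'(z₀).

Q'(z) = 2*z - 10, so Q'(8) = 6.
P(8) = 12.

Res(f, 8) = (12)/(6) = 2

Final answer: 2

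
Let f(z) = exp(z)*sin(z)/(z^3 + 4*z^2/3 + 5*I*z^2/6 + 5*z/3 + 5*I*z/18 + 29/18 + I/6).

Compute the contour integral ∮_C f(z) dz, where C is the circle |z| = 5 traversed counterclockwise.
By the residue theorem, ∮_C f(z) dz = 2πi · (sum of the residues of f at the poles inside |z| = 5).

The denominator factors as (z + 1/3 + 3*I/2)*(z - I)*(z + 1 + I/3), so the singularities of f are simple poles at z = -1/3 - 3*I/2, z = I, z = -1 - I/3.
  |-1/3 - 3*I/2|² = 85/36 < 25 = 5², so this pole is inside the contour.
  |I|² = 1 < 25 = 5², so this pole is inside the contour.
  |-1 - I/3|² = 10/9 < 25 = 5², so this pole is inside the contour.

With P(z) = exp(z)*sin(z) and Q(z) = z^3 + 4*z^2/3 + 5*I*z^2/6 + 5*z/3 + 5*I*z/18 + 29/18 + I/6, each pole is simple, so Res(f, z₀) = P(z₀)/Q'(z₀) with Q'(z) = 3*z^2 + 8*z/3 + 5*I*z/3 + 5/3 + 5*I/18.
  Res(f, -1/3 - 3*I/2) = P(-1/3 - 3*I/2)/Q'(-1/3 - 3*I/2) = (-exp(-1/3 - 3*I/2)*sin(1/3 + 3*I/2))/(-113/36 - 23*I/18) = (4068/14885 - 1656*I/14885)*exp(-1/3 - 3*I/2)*sin(1/3 + 3*I/2)
  Res(f, I) = P(I)/Q'(I) = (I*exp(I)*sinh(1))/(-3 + 53*I/18) = (954/5725 - 972*I/5725)*exp(I)*sinh(1)
  Res(f, -1 - I/3) = P(-1 - I/3)/Q'(-1 - I/3) = (-exp(-1 - I/3)*sin(1 + I/3))/(20/9 - 5*I/18) = (-144/325 - 18*I/325)*exp(-1 - I/3)*sin(1 + I/3)

Sum of residues inside C: (4068/14885 - 1656*I/14885)*exp(-1/3 - 3*I/2)*sin(1/3 + 3*I/2) + (-144/325 - 18*I/325)*exp(-1 - I/3)*sin(1 + I/3) + (954/5725 - 972*I/5725)*exp(I)*sinh(1)
∮_C f(z) dz = 2πi · ((4068/14885 - 1656*I/14885)*exp(-1/3 - 3*I/2)*sin(1/3 + 3*I/2) + (-144/325 - 18*I/325)*exp(-1 - I/3)*sin(1 + I/3) + (954/5725 - 972*I/5725)*exp(I)*sinh(1)) = pi*(36/325 - 288*I/325)*exp(-1 - I/3)*sin(1 + I/3) + pi*(1944/5725 + 1908*I/5725)*exp(I)*sinh(1) + pi*(3312/14885 + 8136*I/14885)*exp(-1/3 - 3*I/2)*sin(1/3 + 3*I/2)

Final answer: pi*(36/325 - 288*I/325)*exp(-1 - I/3)*sin(1 + I/3) + pi*(1944/5725 + 1908*I/5725)*exp(I)*sinh(1) + pi*(3312/14885 + 8136*I/14885)*exp(-1/3 - 3*I/2)*sin(1/3 + 3*I/2)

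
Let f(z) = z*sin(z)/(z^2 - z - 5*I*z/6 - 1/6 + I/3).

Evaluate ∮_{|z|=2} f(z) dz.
By the residue theorem, ∮_C f(z) dz = 2πi · (sum of the residues of f at the poles inside |z| = 2).

The denominator factors as (z - I/3)*(z - 1 - I/2), so the singularities of f are simple poles at z = I/3, z = 1 + I/2.
  |I/3|² = 1/9 < 4 = 2², so this pole is inside the contour.
  |1 + I/2|² = 5/4 < 4 = 2², so this pole is inside the contour.

With P(z) = z*sin(z) and Q(z) = z^2 - z - 5*I*z/6 - 1/6 + I/3, each pole is simple, so Res(f, z₀) = P(z₀)/Q'(z₀) with Q'(z) = 2*z - 1 - 5*I/6.
  Res(f, I/3) = P(I/3)/Q'(I/3) = (-sinh(1/3)/3)/(-1 - I/6) = (12/37 - 2*I/37)*sinh(1/3)
  Res(f, 1 + I/2) = P(1 + I/2)/Q'(1 + I/2) = ((1 + I/2)*sin(1 + I/2))/(1 + I/6) = (39/37 + 12*I/37)*sin(1 + I/2)

Sum of residues inside C: (12/37 - 2*I/37)*sinh(1/3) + (39/37 + 12*I/37)*sin(1 + I/2)
∮_C f(z) dz = 2πi · ((12/37 - 2*I/37)*sinh(1/3) + (39/37 + 12*I/37)*sin(1 + I/2)) = pi*(4/37 + 24*I/37)*sinh(1/3) + pi*(-24/37 + 78*I/37)*sin(1 + I/2)

Final answer: pi*(4/37 + 24*I/37)*sinh(1/3) + pi*(-24/37 + 78*I/37)*sin(1 + I/2)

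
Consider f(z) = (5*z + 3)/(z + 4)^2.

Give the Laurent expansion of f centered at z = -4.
-17/(z + 4)^2 + 5/(z + 4)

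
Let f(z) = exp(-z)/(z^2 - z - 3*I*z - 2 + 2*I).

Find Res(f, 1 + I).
Write f(z) = P(z)/Q(z) with P(z) = exp(-z) and Q(z) = z^2 - z - 3*I*z - 2 + 2*I.
The denominator factors as Q(z) = (z - 1 - I)*(z - 2*I), so z = 1 + I is a simple zero of Q and P is analytic there; z = 1 + I is therefore a simple pole and
  Res(f, z₀) = P(z₀)/Q'(z₀).

Q'(z) = 2*z - 1 - 3*I, so Q'(1 + I) = 1 - I.
P(1 + I) = exp(-1 - I).

Res(f, 1 + I) = (exp(-1 - I))/(1 - I) = (1/2 + I/2)*exp(-1 - I)

Final answer: (1/2 + I/2)*exp(-1 - I)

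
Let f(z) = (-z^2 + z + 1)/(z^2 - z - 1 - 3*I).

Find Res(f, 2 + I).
Write f(z) = P(z)/Q(z) with P(z) = -z^2 + z + 1 and Q(z) = z^2 - z - 1 - 3*I.
The denominator factors as Q(z) = (z + 1 + I)*(z - 2 - I), so z = 2 + I is a simple zero of Q and P is analytic there; z = 2 + I is therefore a simple pole and
  Res(f, z₀) = P(z₀)/Q'(z₀).

Q'(z) = 2*z - 1, so Q'(2 + I) = 3 + 2*I.
P(2 + I) = -3*I.

Res(f, 2 + I) = (-3*I)/(3 + 2*I) = -6/13 - 9*I/13

Final answer: -6/13 - 9*I/13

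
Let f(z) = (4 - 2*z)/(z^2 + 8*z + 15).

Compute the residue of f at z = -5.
Write f(z) = P(z)/Q(z) with P(z) = 4 - 2*z and Q(z) = z^2 + 8*z + 15.
The denominator factors as Q(z) = (z + 5)*(z + 3), so z = -5 is a simple zero of Q and P is analytic there; z = -5 is therefore a simple pole and
  Res(f, z₀) = P(z₀)/Q'(z₀).

Q'(z) = 2*z + 8, so Q'(-5) = -2.
P(-5) = 14.

Res(f, -5) = (14)/(-2) = -7

Final answer: -7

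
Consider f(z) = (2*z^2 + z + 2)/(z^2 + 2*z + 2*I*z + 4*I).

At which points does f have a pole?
The singularities of f are the zeros of the denominator. Factoring,
  z^2 + 2*z + 2*I*z + 4*I = (z + 2*I)*(z + 2)
so the candidates are z = -2*I, z = -2.

Check the numerator P(z) = 2*z^2 + z + 2 at each one:
  P(-2*I) = -6 - 2*I ≠ 0, so z = -2*I is a (simple) pole.
  P(-2) = 8 ≠ 0, so z = -2 is a (simple) pole.

Poles of f: {-2, -2*I}

Final answer: {-2, -2*I}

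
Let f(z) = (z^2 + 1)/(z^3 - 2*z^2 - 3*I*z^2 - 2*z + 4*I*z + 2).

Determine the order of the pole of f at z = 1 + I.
Factor the denominator:
  z^3 - 2*z^2 - 3*I*z^2 - 2*z + 4*I*z + 2 = (z - 1 - I)^2*(z - I)

The numerator P(z) = z^2 + 1 has P(1 + I) = 1 + 2*I ≠ 0, so no factor of (z - 1 - I) cancels.
Near z = 1 + I we can therefore write f(z) = g(z)/(z - 1 - I)^2 with g analytic at 1 + I and g(1 + I) ≠ 0 (g is the numerator divided by the remaining denominator factors).

Hence z = 1 + I is a pole of order 2.

Final answer: 2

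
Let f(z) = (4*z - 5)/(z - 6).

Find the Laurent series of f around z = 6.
Put w = z - (6), i.e. z = w + 6. The denominator is w, so it suffices to rewrite the numerator in powers of w.

P(z) = 4*z - 5
P(w + 6) = 19 + 4*w

Dividing each term by w:
  f = 19/w + 4

Substituting back w = z - 6:
  f(z) = 19/(z - 6) + 4

The series is finite because the numerator is a polynomial; the negative powers form the principal part, and the coefficient of 1/(z - 6) gives Res(f, 6) = 19.

Final answer: 19/(z - 6) + 4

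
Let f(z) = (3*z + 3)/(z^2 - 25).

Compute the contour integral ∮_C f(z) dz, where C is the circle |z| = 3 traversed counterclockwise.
By the residue theorem, ∮_C f(z) dz = 2πi · (sum of the residues of f at the poles inside |z| = 3).

The denominator factors as (z - 5)*(z + 5), so the singularities of f are simple poles at z = 5, z = -5.
  |5|² = 25 > 9 = 3², so this pole is outside the contour.
  |-5|² = 25 > 9 = 3², so this pole is outside the contour.

No pole lies inside the contour, so f is analytic on and inside C and the integral is 0 (Cauchy's theorem).

Final answer: 0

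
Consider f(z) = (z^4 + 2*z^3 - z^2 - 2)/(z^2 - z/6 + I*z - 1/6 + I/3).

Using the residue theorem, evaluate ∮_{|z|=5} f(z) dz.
By the residue theorem, ∮_C f(z) dz = 2πi · (sum of the residues of f at the poles inside |z| = 5).

The denominator factors as (z + 1/3)*(z - 1/2 + I), so the singularities of f are simple poles at z = -1/3, z = 1/2 - I.
  |-1/3|² = 1/9 < 25 = 5², so this pole is inside the contour.
  |1/2 - I|² = 5/4 < 25 = 5², so this pole is inside the contour.

With P(z) = z^4 + 2*z^3 - z^2 - 2 and Q(z) = z^2 - z/6 + I*z - 1/6 + I/3, each pole is simple, so Res(f, z₀) = P(z₀)/Q'(z₀) with Q'(z) = 2*z - 1/6 + I.
  Res(f, -1/3) = P(-1/3)/Q'(-1/3) = (-176/81)/(-5/6 + I) = 1760/1647 + 704*I/549
  Res(f, 1/2 - I) = P(1/2 - I)/Q'(1/2 - I) = (-71/16 + 3*I)/(5/6 - I) = -1929/488 - 279*I/244

Sum of residues inside C: -623/216 + 5*I/36
∮_C f(z) dz = 2πi · (-623/216 + 5*I/36) = pi*(-5/18 - 623*I/108)

Final answer: pi*(-5/18 - 623*I/108)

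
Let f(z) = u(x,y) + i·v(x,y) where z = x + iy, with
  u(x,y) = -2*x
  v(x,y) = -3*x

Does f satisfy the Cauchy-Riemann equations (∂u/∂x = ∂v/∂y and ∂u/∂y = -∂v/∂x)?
∂u/∂x = -2
∂v/∂y = 0
∂u/∂y = 0
∂v/∂x = -3
∂u/∂x ≠ ∂v/∂y and ∂u/∂y ≠ -∂v/∂x; the Cauchy-Riemann equations are not satisfied, so f is not analytic.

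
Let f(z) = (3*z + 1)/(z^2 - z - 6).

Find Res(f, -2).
1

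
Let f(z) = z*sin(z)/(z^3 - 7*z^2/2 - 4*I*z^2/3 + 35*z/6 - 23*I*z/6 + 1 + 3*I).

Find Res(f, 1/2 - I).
Write f(z) = P(z)/Q(z) with P(z) = z*sin(z) and Q(z) = z^3 - 7*z^2/2 - 4*I*z^2/3 + 35*z/6 - 23*I*z/6 + 1 + 3*I.
The denominator factors as Q(z) = (z + 2*I/3)*(z - 3 - 3*I)*(z - 1/2 + I), so z = 1/2 - I is a simple zero of Q and P is analytic there; z = 1/2 - I is therefore a simple pole and
  Res(f, z₀) = P(z₀)/Q'(z₀).

Q'(z) = 3*z^2 - 7*z - 8*I*z/3 + 35/6 - 23*I/6, so Q'(1/2 - I) = -31/12 - 7*I/6.
P(1/2 - I) = (1/2 - I)*sin(1/2 - I).

Res(f, 1/2 - I) = ((1/2 - I)*sin(1/2 - I))/(-31/12 - 7*I/6) = (-18/1157 + 456*I/1157)*sin(1/2 - I)

Final answer: (-18/1157 + 456*I/1157)*sin(1/2 - I)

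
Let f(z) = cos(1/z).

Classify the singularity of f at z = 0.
essential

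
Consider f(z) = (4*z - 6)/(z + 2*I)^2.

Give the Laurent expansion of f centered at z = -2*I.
Put w = z - (-2*I), i.e. z = w - 2*I. The denominator is w^2, so it suffices to rewrite the numerator in powers of w.

P(z) = 4*z - 6
P(w - 2*I) = -6 - 8*I + 4*w

Dividing each term by w^2:
  f = (-6 - 8*I)/w^2 + 4/w

Substituting back w = z + 2*I:
  f(z) = (-6 - 8*I)/(z + 2*I)^2 + 4/(z + 2*I)

The series is finite because the numerator is a polynomial; the negative powers form the principal part, and the coefficient of 1/(z + 2*I) gives Res(f, -2*I) = 4.

Final answer: (-6 - 8*I)/(z + 2*I)^2 + 4/(z + 2*I)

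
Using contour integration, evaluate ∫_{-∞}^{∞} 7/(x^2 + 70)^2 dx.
Let f(z) = 7/(z^2 + 70)^2. The denominator has no real zeros and deg Q - deg P = 4 ≥ 2, so the integral of f over the upper semicircle |z| = R tends to 0 as R → ∞. Closing the contour in the upper half-plane,
  ∫_{-∞}^{∞} f(x) dx = 2πi · Σ Res(f, z_k)  over the poles with Im z_k > 0.

Zeros of the denominator: z^2 + 70 = 0 gives z = ±sqrt(70)*I.
Upper half-plane: z = sqrt(70)*I (a pole of order 2).

Write f(z) = g(z)/(z - sqrt(70)*I)^2 with g(z) = 7/(z + sqrt(70)*I)^2. For a double pole, Res(f, z₀) = g'(z₀):
  g'(z) = -14/(z + sqrt(70)*I)^3
  Res(f, sqrt(70)*I) = g'(sqrt(70)*I) = -sqrt(70)*I/2800

∫_{-∞}^{∞} f(x) dx = 2πi · (-sqrt(70)*I/2800) = sqrt(70)*pi/1400

Final answer: sqrt(70)*pi/1400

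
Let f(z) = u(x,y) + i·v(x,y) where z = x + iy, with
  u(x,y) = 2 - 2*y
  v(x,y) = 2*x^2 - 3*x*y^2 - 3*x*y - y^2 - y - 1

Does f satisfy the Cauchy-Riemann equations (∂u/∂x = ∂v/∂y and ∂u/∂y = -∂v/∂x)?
∂u/∂x = 0
∂v/∂y = -6*x*y - 3*x - 2*y - 1
∂u/∂y = -2
∂v/∂x = 4*x - 3*y^2 - 3*y
∂u/∂x ≠ ∂v/∂y and ∂u/∂y ≠ -∂v/∂x; the Cauchy-Riemann equations are not satisfied, so f is not analytic.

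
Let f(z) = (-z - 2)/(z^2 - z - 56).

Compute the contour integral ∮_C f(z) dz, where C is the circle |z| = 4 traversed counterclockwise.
0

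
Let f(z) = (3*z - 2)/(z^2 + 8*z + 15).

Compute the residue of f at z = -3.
Write f(z) = P(z)/Q(z) with P(z) = 3*z - 2 and Q(z) = z^2 + 8*z + 15.
The denominator factors as Q(z) = (z + 5)*(z + 3), so z = -3 is a simple zero of Q and P is analytic there; z = -3 is therefore a simple pole and
  Res(f, z₀) = P(z₀)/Q'(z₀).

Q'(z) = 2*z + 8, so Q'(-3) = 2.
P(-3) = -11.

Res(f, -3) = (-11)/(2) = -11/2

Final answer: -11/2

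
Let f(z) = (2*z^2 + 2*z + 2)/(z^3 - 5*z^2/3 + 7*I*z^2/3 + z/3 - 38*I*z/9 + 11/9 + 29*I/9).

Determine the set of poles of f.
The singularities of f are the zeros of the denominator. Factoring,
  z^3 - 5*z^2/3 + 7*I*z^2/3 + z/3 - 38*I*z/9 + 11/9 + 29*I/9 = (z - 1 + I)*(z + 1/3 + 2*I)*(z - 1 - 2*I/3)
so the candidates are z = 1 - I, z = -1/3 - 2*I, z = 1 + 2*I/3.

Check the numerator P(z) = 2*z^2 + 2*z + 2 at each one:
  P(1 - I) = 4 - 6*I ≠ 0, so z = 1 - I is a (simple) pole.
  P(-1/3 - 2*I) = -58/9 - 4*I/3 ≠ 0, so z = -1/3 - 2*I is a (simple) pole.
  P(1 + 2*I/3) = 46/9 + 4*I ≠ 0, so z = 1 + 2*I/3 is a (simple) pole.

Poles of f: {-1/3 - 2*I, 1 - I, 1 + 2*I/3}

Final answer: {-1/3 - 2*I, 1 - I, 1 + 2*I/3}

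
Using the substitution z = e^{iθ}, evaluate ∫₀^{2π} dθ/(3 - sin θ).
Call the integral J. The integrand is 2π-periodic and we integrate over a full period, so shifting θ does not change the value (θ → θ + π/2 turns sin θ into cos θ; θ → θ + π flips the sign of the trig term). Hence
  J = ∫₀^{2π} dθ/(3 + cos θ).
Put z = e^{iθ}: then cos θ = (z + 1/z)/2, dθ = dz/(iz), and z runs once counterclockwise around |z| = 1:
  J = ∮_{|z|=1} 1/(3 + (z + 1/z)/2) · dz/(iz) = (2/i) ∮_{|z|=1} dz/(z^2 + 6*z + 1).
The roots of z^2 + 6*z + 1 are z = (-3 ± sqrt(3^2 - 1^2)), with sqrt(8) = 2*sqrt(2); their product is 1, so only z₊ = -3 + 2*sqrt(2) lies inside the unit circle (z₋ = -3 - 2*sqrt(2) lies outside).
z₊ is a simple zero of q(z) = z^2 + 6*z + 1, so Res(1/q, z₊) = 1/q'(z₊) with q'(z) = 2*z + 6; and q'(z₊) = (z₊ - z₋) = 4*sqrt(2).
Therefore J = (2/i) · 2πi · 1/(4*sqrt(2)) = 2*pi/(2*sqrt(2)) = sqrt(2)*pi/2

Final answer: sqrt(2)*pi/2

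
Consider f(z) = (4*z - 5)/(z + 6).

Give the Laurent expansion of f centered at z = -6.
Put w = z - (-6), i.e. z = w - 6. The denominator is w, so it suffices to rewrite the numerator in powers of w.

P(z) = 4*z - 5
P(w - 6) = -29 + 4*w

Dividing each term by w:
  f = -29/w + 4

Substituting back w = z + 6:
  f(z) = -29/(z + 6) + 4

The series is finite because the numerator is a polynomial; the negative powers form the principal part, and the coefficient of 1/(z + 6) gives Res(f, -6) = -29.

Final answer: -29/(z + 6) + 4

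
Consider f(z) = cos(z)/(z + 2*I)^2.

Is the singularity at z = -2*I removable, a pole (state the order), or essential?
pole of order 2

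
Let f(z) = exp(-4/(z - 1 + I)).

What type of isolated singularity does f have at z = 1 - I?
essential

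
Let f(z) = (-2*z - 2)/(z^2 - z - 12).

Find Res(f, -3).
Write f(z) = P(z)/Q(z) with P(z) = -2*z - 2 and Q(z) = z^2 - z - 12.
The denominator factors as Q(z) = (z + 3)*(z - 4), so z = -3 is a simple zero of Q and P is analytic there; z = -3 is therefore a simple pole and
  Res(f, z₀) = P(z₀)/Q'(z₀).

Q'(z) = 2*z - 1, so Q'(-3) = -7.
P(-3) = 4.

Res(f, -3) = (4)/(-7) = -4/7

Final answer: -4/7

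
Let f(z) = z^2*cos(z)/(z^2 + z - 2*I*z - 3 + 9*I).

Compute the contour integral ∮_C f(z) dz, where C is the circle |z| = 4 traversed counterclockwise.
By the residue theorem, ∮_C f(z) dz = 2πi · (sum of the residues of f at the poles inside |z| = 4).

The denominator factors as (z + 3 - 3*I)*(z - 2 + I), so the singularities of f are simple poles at z = -3 + 3*I, z = 2 - I.
  |-3 + 3*I|² = 18 > 16 = 4², so this pole is outside the contour.
  |2 - I|² = 5 < 16 = 4², so this pole is inside the contour.

With P(z) = z^2*cos(z) and Q(z) = z^2 + z - 2*I*z - 3 + 9*I, each pole is simple, so Res(f, z₀) = P(z₀)/Q'(z₀) with Q'(z) = 2*z + 1 - 2*I.
  Res(f, 2 - I) = P(2 - I)/Q'(2 - I) = ((3 - 4*I)*cos(2 - I))/(5 - 4*I) = (31/41 - 8*I/41)*cos(2 - I)

∮_C f(z) dz = 2πi · ((31/41 - 8*I/41)*cos(2 - I)) = pi*(16/41 + 62*I/41)*cos(2 - I)

Final answer: pi*(16/41 + 62*I/41)*cos(2 - I)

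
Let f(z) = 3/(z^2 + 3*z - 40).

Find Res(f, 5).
3/13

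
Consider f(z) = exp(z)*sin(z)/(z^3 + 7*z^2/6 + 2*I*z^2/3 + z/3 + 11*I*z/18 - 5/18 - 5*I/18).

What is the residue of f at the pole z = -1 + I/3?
Write f(z) = P(z)/Q(z) with P(z) = exp(z)*sin(z) and Q(z) = z^3 + 7*z^2/6 + 2*I*z^2/3 + z/3 + 11*I*z/18 - 5/18 - 5*I/18.
The denominator factors as Q(z) = (z + 1/2 + I)*(z - 1/3)*(z + 1 - I/3), so z = -1 + I/3 is a simple zero of Q and P is analytic there; z = -1 + I/3 is therefore a simple pole and
  Res(f, z₀) = P(z₀)/Q'(z₀).

Q'(z) = 3*z^2 + 7*z/3 + 4*I*z/3 + 1/3 + 11*I/18, so Q'(-1 + I/3) = 2/9 - 35*I/18.
P(-1 + I/3) = -exp(-1 + I/3)*sin(1 - I/3).

Res(f, -1 + I/3) = (-exp(-1 + I/3)*sin(1 - I/3))/(2/9 - 35*I/18) = (-72/1241 - 630*I/1241)*exp(-1 + I/3)*sin(1 - I/3)

Final answer: (-72/1241 - 630*I/1241)*exp(-1 + I/3)*sin(1 - I/3)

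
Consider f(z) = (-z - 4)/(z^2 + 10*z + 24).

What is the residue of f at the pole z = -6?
-1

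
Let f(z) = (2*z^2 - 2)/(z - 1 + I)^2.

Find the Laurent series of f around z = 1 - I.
(-2 - 4*I)/(z - 1 + I)^2 + (4 - 4*I)/(z - 1 + I) + 2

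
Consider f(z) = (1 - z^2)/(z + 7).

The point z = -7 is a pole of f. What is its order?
1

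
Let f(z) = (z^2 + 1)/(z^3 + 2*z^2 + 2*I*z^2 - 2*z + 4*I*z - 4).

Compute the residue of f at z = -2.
Write f(z) = P(z)/Q(z) with P(z) = z^2 + 1 and Q(z) = z^3 + 2*z^2 + 2*I*z^2 - 2*z + 4*I*z - 4.
The denominator factors as Q(z) = (z + 1 + I)*(z + 2)*(z - 1 + I), so z = -2 is a simple zero of Q and P is analytic there; z = -2 is therefore a simple pole and
  Res(f, z₀) = P(z₀)/Q'(z₀).

Q'(z) = 3*z^2 + 4*z + 4*I*z - 2 + 4*I, so Q'(-2) = 2 - 4*I.
P(-2) = 5.

Res(f, -2) = (5)/(2 - 4*I) = 1/2 + I

Final answer: 1/2 + I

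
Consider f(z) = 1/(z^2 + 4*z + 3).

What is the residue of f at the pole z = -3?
Write f(z) = P(z)/Q(z) with P(z) = 1 and Q(z) = z^2 + 4*z + 3.
The denominator factors as Q(z) = (z + 3)*(z + 1), so z = -3 is a simple zero of Q and P is analytic there; z = -3 is therefore a simple pole and
  Res(f, z₀) = P(z₀)/Q'(z₀).

Q'(z) = 2*z + 4, so Q'(-3) = -2.
P(-3) = 1.

Res(f, -3) = (1)/(-2) = -1/2

Final answer: -1/2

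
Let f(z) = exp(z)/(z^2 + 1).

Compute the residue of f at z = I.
Write f(z) = P(z)/Q(z) with P(z) = exp(z) and Q(z) = z^2 + 1.
The denominator factors as Q(z) = (z - I)*(z + I), so z = I is a simple zero of Q and P is analytic there; z = I is therefore a simple pole and
  Res(f, z₀) = P(z₀)/Q'(z₀).

Q'(z) = 2*z, so Q'(I) = 2*I.
P(I) = exp(I).

Res(f, I) = (exp(I))/(2*I) = -I*exp(I)/2

Final answer: -I*exp(I)/2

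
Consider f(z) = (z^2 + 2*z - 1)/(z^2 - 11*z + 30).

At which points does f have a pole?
The singularities of f are the zeros of the denominator. Factoring,
  z^2 - 11*z + 30 = (z - 5)*(z - 6)
so the candidates are z = 5, z = 6.

Check the numerator P(z) = z^2 + 2*z - 1 at each one:
  P(5) = 34 ≠ 0, so z = 5 is a (simple) pole.
  P(6) = 47 ≠ 0, so z = 6 is a (simple) pole.

Poles of f: {5, 6}

Final answer: {5, 6}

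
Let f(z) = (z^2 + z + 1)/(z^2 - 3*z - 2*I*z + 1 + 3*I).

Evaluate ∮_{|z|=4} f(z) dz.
pi*(-4 + 8*I)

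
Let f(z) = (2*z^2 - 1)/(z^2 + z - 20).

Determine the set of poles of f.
The singularities of f are the zeros of the denominator. Factoring,
  z^2 + z - 20 = (z + 5)*(z - 4)
so the candidates are z = -5, z = 4.

Check the numerator P(z) = 2*z^2 - 1 at each one:
  P(-5) = 49 ≠ 0, so z = -5 is a (simple) pole.
  P(4) = 31 ≠ 0, so z = 4 is a (simple) pole.

Poles of f: {-5, 4}

Final answer: {-5, 4}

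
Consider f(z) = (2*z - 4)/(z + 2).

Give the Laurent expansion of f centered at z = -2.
-8/(z + 2) + 2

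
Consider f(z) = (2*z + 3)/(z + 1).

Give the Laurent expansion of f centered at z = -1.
Put w = z - (-1), i.e. z = w - 1. The denominator is w, so it suffices to rewrite the numerator in powers of w.

P(z) = 2*z + 3
P(w - 1) = 1 + 2*w

Dividing each term by w:
  f = 1/w + 2

Substituting back w = z + 1:
  f(z) = 1/(z + 1) + 2

The series is finite because the numerator is a polynomial; the negative powers form the principal part, and the coefficient of 1/(z + 1) gives Res(f, -1) = 1.

Final answer: 1/(z + 1) + 2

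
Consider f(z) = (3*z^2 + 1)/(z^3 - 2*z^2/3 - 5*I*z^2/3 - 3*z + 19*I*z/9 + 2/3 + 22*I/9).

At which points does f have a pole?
The singularities of f are the zeros of the denominator. Factoring,
  z^3 - 2*z^2/3 - 5*I*z^2/3 - 3*z + 19*I*z/9 + 2/3 + 22*I/9 = (z - 2)*(z + 1/3 - I)*(z + 1 - 2*I/3)
so the candidates are z = 2, z = -1/3 + I, z = -1 + 2*I/3.

Check the numerator P(z) = 3*z^2 + 1 at each one:
  P(2) = 13 ≠ 0, so z = 2 is a (simple) pole.
  P(-1/3 + I) = -5/3 - 2*I ≠ 0, so z = -1/3 + I is a (simple) pole.
  P(-1 + 2*I/3) = 8/3 - 4*I ≠ 0, so z = -1 + 2*I/3 is a (simple) pole.

Poles of f: {-1 + 2*I/3, -1/3 + I, 2}

Final answer: {-1 + 2*I/3, -1/3 + I, 2}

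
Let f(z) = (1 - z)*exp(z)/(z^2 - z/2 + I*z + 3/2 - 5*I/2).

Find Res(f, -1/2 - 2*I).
(-11/15 + 2*I/15)*exp(-1/2 - 2*I)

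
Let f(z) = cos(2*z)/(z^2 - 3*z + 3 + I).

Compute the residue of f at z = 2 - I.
Write f(z) = P(z)/Q(z) with P(z) = cos(2*z) and Q(z) = z^2 - 3*z + 3 + I.
The denominator factors as Q(z) = (z - 2 + I)*(z - 1 - I), so z = 2 - I is a simple zero of Q and P is analytic there; z = 2 - I is therefore a simple pole and
  Res(f, z₀) = P(z₀)/Q'(z₀).

Q'(z) = 2*z - 3, so Q'(2 - I) = 1 - 2*I.
P(2 - I) = cos(4 - 2*I).

Res(f, 2 - I) = (cos(4 - 2*I))/(1 - 2*I) = (1/5 + 2*I/5)*cos(4 - 2*I)

Final answer: (1/5 + 2*I/5)*cos(4 - 2*I)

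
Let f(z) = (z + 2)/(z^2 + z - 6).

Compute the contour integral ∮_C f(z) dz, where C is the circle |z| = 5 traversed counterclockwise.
By the residue theorem, ∮_C f(z) dz = 2πi · (sum of the residues of f at the poles inside |z| = 5).

The denominator factors as (z + 3)*(z - 2), so the singularities of f are simple poles at z = -3, z = 2.
  |-3|² = 9 < 25 = 5², so this pole is inside the contour.
  |2|² = 4 < 25 = 5², so this pole is inside the contour.

With P(z) = z + 2 and Q(z) = z^2 + z - 6, each pole is simple, so Res(f, z₀) = P(z₀)/Q'(z₀) with Q'(z) = 2*z + 1.
  Res(f, -3) = P(-3)/Q'(-3) = (-1)/(-5) = 1/5
  Res(f, 2) = P(2)/Q'(2) = (4)/(5) = 4/5

Sum of residues inside C: 1
∮_C f(z) dz = 2πi · (1) = 2*I*pi

Final answer: 2*I*pi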